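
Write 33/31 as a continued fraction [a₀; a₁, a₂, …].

[1; 15, 2]

33 = 1·31 + 2, so a_0 = 1
31 = 15·2 + 1, so a_1 = 15
2 = 2·1 + 0, so a_2 = 2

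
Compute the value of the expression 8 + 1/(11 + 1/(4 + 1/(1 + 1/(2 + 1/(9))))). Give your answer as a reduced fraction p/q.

Work from the innermost term outward:
Start with 9.
2 + 1/(9/1) = 2 + 1/9 = 19/9
1 + 1/(19/9) = 1 + 9/19 = 28/19
4 + 1/(28/19) = 4 + 19/28 = 131/28
11 + 1/(131/28) = 11 + 28/131 = 1469/131
8 + 1/(1469/131) = 8 + 131/1469 = 11883/1469

11883/1469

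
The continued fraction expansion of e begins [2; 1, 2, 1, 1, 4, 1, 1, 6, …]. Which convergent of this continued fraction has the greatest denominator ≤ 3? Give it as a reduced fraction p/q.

8/3

a_0 = 2: 2/1  (≤ bound)
a_1 = 1: 3/1  (≤ bound)
a_2 = 2: 8/3  (≤ bound)
a_3 = 1: 11/4  (> 3, stop)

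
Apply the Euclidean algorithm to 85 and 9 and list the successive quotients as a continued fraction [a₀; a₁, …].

[9; 2, 4]

85 = 9·9 + 4, so a_0 = 9
9 = 2·4 + 1, so a_1 = 2
4 = 4·1 + 0, so a_2 = 4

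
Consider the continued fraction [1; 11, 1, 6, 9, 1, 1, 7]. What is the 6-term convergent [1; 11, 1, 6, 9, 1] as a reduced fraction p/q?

a_0 = 1: 1/1
a_1 = 11: 12/11
a_2 = 1: 13/12
a_3 = 6: 90/83
a_4 = 9: 823/759
a_5 = 1: 913/842

913/842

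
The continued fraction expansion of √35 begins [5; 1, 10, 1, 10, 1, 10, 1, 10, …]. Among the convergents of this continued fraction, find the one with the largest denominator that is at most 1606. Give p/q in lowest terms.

9235/1561

a_0 = 5: 5/1  (≤ bound)
a_1 = 1: 6/1  (≤ bound)
a_2 = 10: 65/11  (≤ bound)
a_3 = 1: 71/12  (≤ bound)
a_4 = 10: 775/131  (≤ bound)
a_5 = 1: 846/143  (≤ bound)
a_6 = 10: 9235/1561  (≤ bound)
a_7 = 1: 10081/1704  (> 1606, stop)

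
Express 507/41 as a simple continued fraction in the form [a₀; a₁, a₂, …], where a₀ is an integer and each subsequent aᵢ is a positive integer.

507 = 12·41 + 15, so a_0 = 12
41 = 2·15 + 11, so a_1 = 2
15 = 1·11 + 4, so a_2 = 1
11 = 2·4 + 3, so a_3 = 2
4 = 1·3 + 1, so a_4 = 1
3 = 3·1 + 0, so a_5 = 3

[12; 2, 1, 2, 1, 3]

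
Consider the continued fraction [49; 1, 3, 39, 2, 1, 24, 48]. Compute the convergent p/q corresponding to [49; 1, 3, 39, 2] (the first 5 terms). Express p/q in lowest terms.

15821/318

Start with 2.
39 + 1/(2/1) = 39 + 1/2 = 79/2
3 + 1/(79/2) = 3 + 2/79 = 239/79
1 + 1/(239/79) = 1 + 79/239 = 318/239
49 + 1/(318/239) = 49 + 239/318 = 15821/318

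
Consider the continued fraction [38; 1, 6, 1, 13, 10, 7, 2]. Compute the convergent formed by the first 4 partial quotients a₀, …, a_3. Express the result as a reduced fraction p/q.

311/8

Build up convergents one term at a time:
a_0 = 38: 38/1
a_1 = 1: 39/1
a_2 = 6: 272/7
a_3 = 1: 311/8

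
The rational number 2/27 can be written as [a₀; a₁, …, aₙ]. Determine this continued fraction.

[0; 13, 2]

2 ÷ 27 → quotient 0, remainder 2
27 ÷ 2 → quotient 13, remainder 1
2 ÷ 1 → quotient 2, remainder 0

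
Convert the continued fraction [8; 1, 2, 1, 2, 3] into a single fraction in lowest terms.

Build up convergents one term at a time:
a_0 = 8: 8/1
a_1 = 1: 9/1
a_2 = 2: 26/3
a_3 = 1: 35/4
a_4 = 2: 96/11
a_5 = 3: 323/37

323/37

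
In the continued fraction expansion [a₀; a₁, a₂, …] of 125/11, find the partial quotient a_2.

125 = 11·11 + 4, so a_0 = 11
11 = 2·4 + 3, so a_1 = 2
4 = 1·3 + 1, so a_2 = 1

1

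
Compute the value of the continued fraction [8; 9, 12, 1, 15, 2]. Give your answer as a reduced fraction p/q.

31435/3876

a_0 = 8: 8/1
a_1 = 9: 73/9
a_2 = 12: 884/109
a_3 = 1: 957/118
a_4 = 15: 15239/1879
a_5 = 2: 31435/3876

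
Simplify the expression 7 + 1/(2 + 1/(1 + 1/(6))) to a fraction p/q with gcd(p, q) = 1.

147/20

Start with 6.
1 + 1/(6/1) = 1 + 1/6 = 7/6
2 + 1/(7/6) = 2 + 6/7 = 20/7
7 + 1/(20/7) = 7 + 7/20 = 147/20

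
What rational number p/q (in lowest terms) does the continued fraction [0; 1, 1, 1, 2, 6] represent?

32/51

Compute successive convergents:
a_0 = 0: 0/1
a_1 = 1: 1/1
a_2 = 1: 1/2
a_3 = 1: 2/3
a_4 = 2: 5/8
a_5 = 6: 32/51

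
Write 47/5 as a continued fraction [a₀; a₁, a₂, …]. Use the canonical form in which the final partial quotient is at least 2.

47 = 9·5 + 2, so a_0 = 9
5 = 2·2 + 1, so a_1 = 2
2 = 2·1 + 0, so a_2 = 2

[9; 2, 2]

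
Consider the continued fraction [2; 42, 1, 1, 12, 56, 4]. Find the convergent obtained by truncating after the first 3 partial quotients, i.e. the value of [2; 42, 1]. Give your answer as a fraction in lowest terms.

87/43

Work from the innermost term outward:
Start with 1.
42 + 1/(1/1) = 42 + 1/1 = 43/1
2 + 1/(43/1) = 2 + 1/43 = 87/43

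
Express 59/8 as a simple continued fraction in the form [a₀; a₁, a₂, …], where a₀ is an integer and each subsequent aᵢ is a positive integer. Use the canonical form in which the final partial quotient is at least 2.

59 ÷ 8 → quotient 7, remainder 3
8 ÷ 3 → quotient 2, remainder 2
3 ÷ 2 → quotient 1, remainder 1
2 ÷ 1 → quotient 2, remainder 0

[7; 2, 1, 2]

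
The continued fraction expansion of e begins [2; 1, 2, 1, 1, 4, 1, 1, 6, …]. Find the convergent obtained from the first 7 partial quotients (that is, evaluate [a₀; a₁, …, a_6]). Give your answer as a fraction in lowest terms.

106/39

a_0 = 2: 2/1
a_1 = 1: 3/1
a_2 = 2: 8/3
a_3 = 1: 11/4
a_4 = 1: 19/7
a_5 = 4: 87/32
a_6 = 1: 106/39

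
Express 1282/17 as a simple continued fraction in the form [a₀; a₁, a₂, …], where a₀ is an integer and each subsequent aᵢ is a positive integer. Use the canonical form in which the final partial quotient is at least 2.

[75; 2, 2, 3]

Repeatedly divide and take the remainder:
1282 = 75·17 + 7, so a_0 = 75
17 = 2·7 + 3, so a_1 = 2
7 = 2·3 + 1, so a_2 = 2
3 = 3·1 + 0, so a_3 = 3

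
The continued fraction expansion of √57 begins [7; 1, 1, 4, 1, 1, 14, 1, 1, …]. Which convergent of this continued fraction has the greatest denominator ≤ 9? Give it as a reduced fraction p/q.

List convergents until the denominator exceeds the bound:
a_0 = 7: 7/1  (≤ bound)
a_1 = 1: 8/1  (≤ bound)
a_2 = 1: 15/2  (≤ bound)
a_3 = 4: 68/9  (≤ bound)
a_4 = 1: 83/11  (> 9, stop)

68/9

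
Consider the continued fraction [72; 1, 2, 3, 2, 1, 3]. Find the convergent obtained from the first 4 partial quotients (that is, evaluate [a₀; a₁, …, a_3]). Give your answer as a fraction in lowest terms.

Collapse the nested fraction from the inside out:
Start with 3.
2 + 1/(3/1) = 2 + 1/3 = 7/3
1 + 1/(7/3) = 1 + 3/7 = 10/7
72 + 1/(10/7) = 72 + 7/10 = 727/10

727/10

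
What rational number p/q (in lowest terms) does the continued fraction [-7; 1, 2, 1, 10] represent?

-269/43

Start with 10.
1 + 1/(10/1) = 1 + 1/10 = 11/10
2 + 1/(11/10) = 2 + 10/11 = 32/11
1 + 1/(32/11) = 1 + 11/32 = 43/32
-7 + 1/(43/32) = -7 + 32/43 = -269/43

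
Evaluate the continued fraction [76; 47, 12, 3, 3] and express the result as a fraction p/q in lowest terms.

Build up convergents one term at a time:
a_0 = 76: 76/1
a_1 = 47: 3573/47
a_2 = 12: 42952/565
a_3 = 3: 132429/1742
a_4 = 3: 440239/5791

440239/5791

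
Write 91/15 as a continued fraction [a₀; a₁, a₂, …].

[6; 15]

91 = 6·15 + 1, so a_0 = 6
15 = 15·1 + 0, so a_1 = 15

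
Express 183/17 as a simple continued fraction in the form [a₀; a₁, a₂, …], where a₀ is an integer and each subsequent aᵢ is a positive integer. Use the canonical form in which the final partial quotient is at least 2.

[10; 1, 3, 4]

⌊183/17⌋ = 10, remainder 13
⌊17/13⌋ = 1, remainder 4
⌊13/4⌋ = 3, remainder 1
⌊4/1⌋ = 4, remainder 0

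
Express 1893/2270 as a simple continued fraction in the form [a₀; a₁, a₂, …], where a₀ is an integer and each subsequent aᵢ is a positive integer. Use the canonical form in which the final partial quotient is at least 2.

Apply division with remainder until the remainder is 0:
1893 ÷ 2270 → quotient 0, remainder 1893
2270 ÷ 1893 → quotient 1, remainder 377
1893 ÷ 377 → quotient 5, remainder 8
377 ÷ 8 → quotient 47, remainder 1
8 ÷ 1 → quotient 8, remainder 0

[0; 1, 5, 47, 8]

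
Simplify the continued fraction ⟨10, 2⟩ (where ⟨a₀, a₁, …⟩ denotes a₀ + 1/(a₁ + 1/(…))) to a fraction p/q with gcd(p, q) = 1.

Use the convergent recurrence hₖ = aₖ·hₖ₋₁ + hₖ₋₂ (and likewise for the denominators kₖ):
a_0 = 10: 10/1
a_1 = 2: 21/2

21/2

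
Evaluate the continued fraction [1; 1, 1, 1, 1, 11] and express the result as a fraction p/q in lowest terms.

93/58

Start with 11.
1 + 1/(11/1) = 1 + 1/11 = 12/11
1 + 1/(12/11) = 1 + 11/12 = 23/12
1 + 1/(23/12) = 1 + 12/23 = 35/23
1 + 1/(35/23) = 1 + 23/35 = 58/35
1 + 1/(58/35) = 1 + 35/58 = 93/58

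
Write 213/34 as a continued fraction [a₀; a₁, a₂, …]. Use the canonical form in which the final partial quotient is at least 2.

⌊213/34⌋ = 6, remainder 9
⌊34/9⌋ = 3, remainder 7
⌊9/7⌋ = 1, remainder 2
⌊7/2⌋ = 3, remainder 1
⌊2/1⌋ = 2, remainder 0

[6; 3, 1, 3, 2]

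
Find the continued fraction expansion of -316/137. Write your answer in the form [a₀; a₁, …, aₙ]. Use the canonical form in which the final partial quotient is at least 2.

-316 = -3·137 + 95, so a_0 = -3
137 = 1·95 + 42, so a_1 = 1
95 = 2·42 + 11, so a_2 = 2
42 = 3·11 + 9, so a_3 = 3
11 = 1·9 + 2, so a_4 = 1
9 = 4·2 + 1, so a_5 = 4
2 = 2·1 + 0, so a_6 = 2

[-3; 1, 2, 3, 1, 4, 2]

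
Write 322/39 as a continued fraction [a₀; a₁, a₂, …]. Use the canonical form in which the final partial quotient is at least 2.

Repeatedly divide and take the remainder:
322 ÷ 39 → quotient 8, remainder 10
39 ÷ 10 → quotient 3, remainder 9
10 ÷ 9 → quotient 1, remainder 1
9 ÷ 1 → quotient 9, remainder 0

[8; 3, 1, 9]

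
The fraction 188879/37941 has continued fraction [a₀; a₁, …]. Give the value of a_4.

⌊188879/37941⌋ = 4, remainder 37115
⌊37941/37115⌋ = 1, remainder 826
⌊37115/826⌋ = 44, remainder 771
⌊826/771⌋ = 1, remainder 55
⌊771/55⌋ = 14, remainder 1

14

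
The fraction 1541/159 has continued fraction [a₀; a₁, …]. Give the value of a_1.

1541 = 9·159 + 110, so a_0 = 9
159 = 1·110 + 49, so a_1 = 1

1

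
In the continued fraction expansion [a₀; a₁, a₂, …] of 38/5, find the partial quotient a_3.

Repeatedly divide and take the remainder:
38 = 7·5 + 3, so a_0 = 7
5 = 1·3 + 2, so a_1 = 1
3 = 1·2 + 1, so a_2 = 1
2 = 2·1 + 0, so a_3 = 2

2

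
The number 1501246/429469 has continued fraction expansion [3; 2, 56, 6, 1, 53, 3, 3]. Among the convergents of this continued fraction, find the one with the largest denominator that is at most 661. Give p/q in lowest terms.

List convergents until the denominator exceeds the bound:
a_0 = 3: 3/1  (≤ bound)
a_1 = 2: 7/2  (≤ bound)
a_2 = 56: 395/113  (≤ bound)
a_3 = 6: 2377/680  (> 661, stop)

395/113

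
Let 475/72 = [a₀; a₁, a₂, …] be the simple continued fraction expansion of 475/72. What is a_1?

475 = 6·72 + 43, so a_0 = 6
72 = 1·43 + 29, so a_1 = 1

1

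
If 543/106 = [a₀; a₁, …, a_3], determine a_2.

6

543 = 5·106 + 13, so a_0 = 5
106 = 8·13 + 2, so a_1 = 8
13 = 6·2 + 1, so a_2 = 6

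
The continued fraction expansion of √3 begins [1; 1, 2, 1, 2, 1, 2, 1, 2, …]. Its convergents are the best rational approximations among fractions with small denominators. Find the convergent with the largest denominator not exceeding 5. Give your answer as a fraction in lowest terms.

a_0 = 1: 1/1  (≤ bound)
a_1 = 1: 2/1  (≤ bound)
a_2 = 2: 5/3  (≤ bound)
a_3 = 1: 7/4  (≤ bound)
a_4 = 2: 19/11  (> 5, stop)

7/4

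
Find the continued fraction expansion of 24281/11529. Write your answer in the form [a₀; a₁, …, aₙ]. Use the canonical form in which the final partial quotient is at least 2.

[2; 9, 2, 2, 1, 10, 1, 14]

24281 = 2·11529 + 1223, so a_0 = 2
11529 = 9·1223 + 522, so a_1 = 9
1223 = 2·522 + 179, so a_2 = 2
522 = 2·179 + 164, so a_3 = 2
179 = 1·164 + 15, so a_4 = 1
164 = 10·15 + 14, so a_5 = 10
15 = 1·14 + 1, so a_6 = 1
14 = 14·1 + 0, so a_7 = 14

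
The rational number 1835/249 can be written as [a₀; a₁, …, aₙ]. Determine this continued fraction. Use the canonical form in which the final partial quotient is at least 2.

[7; 2, 1, 2, 2, 2, 5]

Run the Euclidean algorithm, recording each quotient:
1835 ÷ 249 → quotient 7, remainder 92
249 ÷ 92 → quotient 2, remainder 65
92 ÷ 65 → quotient 1, remainder 27
65 ÷ 27 → quotient 2, remainder 11
27 ÷ 11 → quotient 2, remainder 5
11 ÷ 5 → quotient 2, remainder 1
5 ÷ 1 → quotient 5, remainder 0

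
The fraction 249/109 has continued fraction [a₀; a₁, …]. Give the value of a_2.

249 ÷ 109 → quotient 2, remainder 31
109 ÷ 31 → quotient 3, remainder 16
31 ÷ 16 → quotient 1, remainder 15

1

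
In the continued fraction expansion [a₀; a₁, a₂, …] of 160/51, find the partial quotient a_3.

2

⌊160/51⌋ = 3, remainder 7
⌊51/7⌋ = 7, remainder 2
⌊7/2⌋ = 3, remainder 1
⌊2/1⌋ = 2, remainder 0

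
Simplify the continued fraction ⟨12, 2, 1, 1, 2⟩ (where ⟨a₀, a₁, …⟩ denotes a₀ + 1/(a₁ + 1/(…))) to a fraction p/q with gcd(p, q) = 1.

Collapse the nested fraction from the inside out:
Start with 2.
1 + 1/(2/1) = 1 + 1/2 = 3/2
1 + 1/(3/2) = 1 + 2/3 = 5/3
2 + 1/(5/3) = 2 + 3/5 = 13/5
12 + 1/(13/5) = 12 + 5/13 = 161/13

161/13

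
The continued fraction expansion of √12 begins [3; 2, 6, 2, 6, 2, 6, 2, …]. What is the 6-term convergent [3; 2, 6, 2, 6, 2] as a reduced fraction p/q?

1351/390

Build up convergents one term at a time:
a_0 = 3: 3/1
a_1 = 2: 7/2
a_2 = 6: 45/13
a_3 = 2: 97/28
a_4 = 6: 627/181
a_5 = 2: 1351/390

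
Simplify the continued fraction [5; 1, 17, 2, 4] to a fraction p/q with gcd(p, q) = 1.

Start with 4.
2 + 1/(4/1) = 2 + 1/4 = 9/4
17 + 1/(9/4) = 17 + 4/9 = 157/9
1 + 1/(157/9) = 1 + 9/157 = 166/157
5 + 1/(166/157) = 5 + 157/166 = 987/166

987/166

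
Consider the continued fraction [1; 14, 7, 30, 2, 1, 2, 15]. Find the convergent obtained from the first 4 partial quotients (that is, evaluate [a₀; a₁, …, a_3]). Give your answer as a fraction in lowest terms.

Starting at the tail and folding back:
Start with 30.
7 + 1/(30/1) = 7 + 1/30 = 211/30
14 + 1/(211/30) = 14 + 30/211 = 2984/211
1 + 1/(2984/211) = 1 + 211/2984 = 3195/2984

3195/2984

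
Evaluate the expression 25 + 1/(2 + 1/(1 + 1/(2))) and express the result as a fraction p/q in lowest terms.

203/8

Collapse the nested fraction from the inside out:
Start with 2.
1 + 1/(2/1) = 1 + 1/2 = 3/2
2 + 1/(3/2) = 2 + 2/3 = 8/3
25 + 1/(8/3) = 25 + 3/8 = 203/8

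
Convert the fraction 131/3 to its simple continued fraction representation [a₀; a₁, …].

[43; 1, 2]

Apply division with remainder until the remainder is 0:
131 = 43·3 + 2, so a_0 = 43
3 = 1·2 + 1, so a_1 = 1
2 = 2·1 + 0, so a_2 = 2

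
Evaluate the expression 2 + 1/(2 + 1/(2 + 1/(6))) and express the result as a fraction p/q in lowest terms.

77/32

Compute successive convergents:
a_0 = 2: 2/1
a_1 = 2: 5/2
a_2 = 2: 12/5
a_3 = 6: 77/32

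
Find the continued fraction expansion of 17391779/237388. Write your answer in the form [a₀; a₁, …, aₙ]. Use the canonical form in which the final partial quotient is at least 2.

[73; 3, 1, 4, 42, 7, 42]

Run the Euclidean algorithm, recording each quotient:
17391779 ÷ 237388 → quotient 73, remainder 62455
237388 ÷ 62455 → quotient 3, remainder 50023
62455 ÷ 50023 → quotient 1, remainder 12432
50023 ÷ 12432 → quotient 4, remainder 295
12432 ÷ 295 → quotient 42, remainder 42
295 ÷ 42 → quotient 7, remainder 1
42 ÷ 1 → quotient 42, remainder 0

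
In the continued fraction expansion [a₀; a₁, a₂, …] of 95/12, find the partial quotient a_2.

11

⌊95/12⌋ = 7, remainder 11
⌊12/11⌋ = 1, remainder 1
⌊11/1⌋ = 11, remainder 0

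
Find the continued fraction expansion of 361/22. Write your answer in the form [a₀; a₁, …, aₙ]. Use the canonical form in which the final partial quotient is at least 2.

[16; 2, 2, 4]

Repeatedly divide and take the remainder:
⌊361/22⌋ = 16, remainder 9
⌊22/9⌋ = 2, remainder 4
⌊9/4⌋ = 2, remainder 1
⌊4/1⌋ = 4, remainder 0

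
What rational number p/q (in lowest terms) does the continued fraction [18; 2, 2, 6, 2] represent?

1270/69

a_0 = 18: 18/1
a_1 = 2: 37/2
a_2 = 2: 92/5
a_3 = 6: 589/32
a_4 = 2: 1270/69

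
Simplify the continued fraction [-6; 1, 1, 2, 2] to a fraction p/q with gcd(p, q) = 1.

-65/12

Compute successive convergents:
a_0 = -6: -6/1
a_1 = 1: -5/1
a_2 = 1: -11/2
a_3 = 2: -27/5
a_4 = 2: -65/12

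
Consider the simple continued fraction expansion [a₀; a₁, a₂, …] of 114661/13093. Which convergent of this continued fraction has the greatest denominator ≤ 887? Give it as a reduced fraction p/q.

1769/202

a_0 = 8: 8/1  (≤ bound)
a_1 = 1: 9/1  (≤ bound)
a_2 = 3: 35/4  (≤ bound)
a_3 = 8: 289/33  (≤ bound)
a_4 = 6: 1769/202  (≤ bound)
a_5 = 12: 21517/2457  (> 887, stop)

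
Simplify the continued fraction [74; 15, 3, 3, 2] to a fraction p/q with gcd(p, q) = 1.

26071/352

Start with 2.
3 + 1/(2/1) = 3 + 1/2 = 7/2
3 + 1/(7/2) = 3 + 2/7 = 23/7
15 + 1/(23/7) = 15 + 7/23 = 352/23
74 + 1/(352/23) = 74 + 23/352 = 26071/352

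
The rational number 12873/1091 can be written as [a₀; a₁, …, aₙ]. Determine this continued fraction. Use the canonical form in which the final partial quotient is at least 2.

[11; 1, 3, 1, 53, 1, 3]

Repeatedly divide and take the remainder:
⌊12873/1091⌋ = 11, remainder 872
⌊1091/872⌋ = 1, remainder 219
⌊872/219⌋ = 3, remainder 215
⌊219/215⌋ = 1, remainder 4
⌊215/4⌋ = 53, remainder 3
⌊4/3⌋ = 1, remainder 1
⌊3/1⌋ = 3, remainder 0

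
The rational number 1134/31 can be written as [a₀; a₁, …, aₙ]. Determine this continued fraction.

[36; 1, 1, 2, 1, 1, 2]

Repeatedly divide and take the remainder:
⌊1134/31⌋ = 36, remainder 18
⌊31/18⌋ = 1, remainder 13
⌊18/13⌋ = 1, remainder 5
⌊13/5⌋ = 2, remainder 3
⌊5/3⌋ = 1, remainder 2
⌊3/2⌋ = 1, remainder 1
⌊2/1⌋ = 2, remainder 0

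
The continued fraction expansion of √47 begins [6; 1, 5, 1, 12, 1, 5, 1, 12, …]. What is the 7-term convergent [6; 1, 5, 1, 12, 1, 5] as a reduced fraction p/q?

3942/575

Starting at the tail and folding back:
Start with 5.
1 + 1/(5/1) = 1 + 1/5 = 6/5
12 + 1/(6/5) = 12 + 5/6 = 77/6
1 + 1/(77/6) = 1 + 6/77 = 83/77
5 + 1/(83/77) = 5 + 77/83 = 492/83
1 + 1/(492/83) = 1 + 83/492 = 575/492
6 + 1/(575/492) = 6 + 492/575 = 3942/575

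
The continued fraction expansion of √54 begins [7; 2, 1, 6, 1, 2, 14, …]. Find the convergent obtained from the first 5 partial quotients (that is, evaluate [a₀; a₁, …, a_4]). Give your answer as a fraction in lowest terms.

Use the convergent recurrence hₖ = aₖ·hₖ₋₁ + hₖ₋₂ (and likewise for the denominators kₖ):
a_0 = 7: 7/1
a_1 = 2: 15/2
a_2 = 1: 22/3
a_3 = 6: 147/20
a_4 = 1: 169/23

169/23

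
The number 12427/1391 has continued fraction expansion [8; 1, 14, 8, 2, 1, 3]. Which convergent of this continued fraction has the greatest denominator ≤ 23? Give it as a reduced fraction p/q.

134/15

List convergents until the denominator exceeds the bound:
a_0 = 8: 8/1  (≤ bound)
a_1 = 1: 9/1  (≤ bound)
a_2 = 14: 134/15  (≤ bound)
a_3 = 8: 1081/121  (> 23, stop)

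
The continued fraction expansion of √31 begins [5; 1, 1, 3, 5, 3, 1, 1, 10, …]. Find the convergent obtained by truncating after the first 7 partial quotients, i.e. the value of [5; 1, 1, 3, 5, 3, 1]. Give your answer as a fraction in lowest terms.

Starting at the tail and folding back:
Start with 1.
3 + 1/(1/1) = 3 + 1/1 = 4/1
5 + 1/(4/1) = 5 + 1/4 = 21/4
3 + 1/(21/4) = 3 + 4/21 = 67/21
1 + 1/(67/21) = 1 + 21/67 = 88/67
1 + 1/(88/67) = 1 + 67/88 = 155/88
5 + 1/(155/88) = 5 + 88/155 = 863/155

863/155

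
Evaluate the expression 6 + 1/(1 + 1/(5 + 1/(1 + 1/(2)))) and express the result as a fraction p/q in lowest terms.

137/20

Start with 2.
1 + 1/(2/1) = 1 + 1/2 = 3/2
5 + 1/(3/2) = 5 + 2/3 = 17/3
1 + 1/(17/3) = 1 + 3/17 = 20/17
6 + 1/(20/17) = 6 + 17/20 = 137/20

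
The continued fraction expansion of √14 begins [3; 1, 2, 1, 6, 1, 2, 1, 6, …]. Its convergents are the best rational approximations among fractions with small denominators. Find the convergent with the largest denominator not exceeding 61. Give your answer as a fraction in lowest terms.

116/31

a_0 = 3: 3/1  (≤ bound)
a_1 = 1: 4/1  (≤ bound)
a_2 = 2: 11/3  (≤ bound)
a_3 = 1: 15/4  (≤ bound)
a_4 = 6: 101/27  (≤ bound)
a_5 = 1: 116/31  (≤ bound)
a_6 = 2: 333/89  (> 61, stop)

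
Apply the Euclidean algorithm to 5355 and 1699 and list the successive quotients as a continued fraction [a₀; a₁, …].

[3; 6, 1, 1, 2, 2, 3, 6]

5355 = 3·1699 + 258, so a_0 = 3
1699 = 6·258 + 151, so a_1 = 6
258 = 1·151 + 107, so a_2 = 1
151 = 1·107 + 44, so a_3 = 1
107 = 2·44 + 19, so a_4 = 2
44 = 2·19 + 6, so a_5 = 2
19 = 3·6 + 1, so a_6 = 3
6 = 6·1 + 0, so a_7 = 6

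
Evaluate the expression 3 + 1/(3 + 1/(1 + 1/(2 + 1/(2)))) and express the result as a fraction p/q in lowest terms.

85/26

a_0 = 3: 3/1
a_1 = 3: 10/3
a_2 = 1: 13/4
a_3 = 2: 36/11
a_4 = 2: 85/26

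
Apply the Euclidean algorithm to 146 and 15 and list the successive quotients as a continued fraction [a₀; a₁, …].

Repeatedly divide and take the remainder:
146 = 9·15 + 11, so a_0 = 9
15 = 1·11 + 4, so a_1 = 1
11 = 2·4 + 3, so a_2 = 2
4 = 1·3 + 1, so a_3 = 1
3 = 3·1 + 0, so a_4 = 3

[9; 1, 2, 1, 3]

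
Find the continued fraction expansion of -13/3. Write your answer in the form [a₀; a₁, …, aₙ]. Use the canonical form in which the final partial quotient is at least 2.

-13 ÷ 3 → quotient -5, remainder 2
3 ÷ 2 → quotient 1, remainder 1
2 ÷ 1 → quotient 2, remainder 0

[-5; 1, 2]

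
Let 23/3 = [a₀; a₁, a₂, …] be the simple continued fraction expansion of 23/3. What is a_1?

23 = 7·3 + 2, so a_0 = 7
3 = 1·2 + 1, so a_1 = 1

1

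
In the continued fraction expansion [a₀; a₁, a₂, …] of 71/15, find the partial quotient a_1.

Repeatedly divide and take the remainder:
71 = 4·15 + 11, so a_0 = 4
15 = 1·11 + 4, so a_1 = 1

1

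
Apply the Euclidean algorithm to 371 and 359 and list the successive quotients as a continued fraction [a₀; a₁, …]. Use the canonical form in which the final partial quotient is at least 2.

[1; 29, 1, 11]

371 = 1·359 + 12, so a_0 = 1
359 = 29·12 + 11, so a_1 = 29
12 = 1·11 + 1, so a_2 = 1
11 = 11·1 + 0, so a_3 = 11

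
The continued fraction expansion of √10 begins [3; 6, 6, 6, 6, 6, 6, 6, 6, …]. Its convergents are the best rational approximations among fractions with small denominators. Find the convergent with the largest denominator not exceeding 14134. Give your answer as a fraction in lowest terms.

27379/8658

a_0 = 3: 3/1  (≤ bound)
a_1 = 6: 19/6  (≤ bound)
a_2 = 6: 117/37  (≤ bound)
a_3 = 6: 721/228  (≤ bound)
a_4 = 6: 4443/1405  (≤ bound)
a_5 = 6: 27379/8658  (≤ bound)
a_6 = 6: 168717/53353  (> 14134, stop)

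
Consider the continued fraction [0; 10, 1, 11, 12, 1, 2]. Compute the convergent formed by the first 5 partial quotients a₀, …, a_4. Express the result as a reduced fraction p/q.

Start with 12.
11 + 1/(12/1) = 11 + 1/12 = 133/12
1 + 1/(133/12) = 1 + 12/133 = 145/133
10 + 1/(145/133) = 10 + 133/145 = 1583/145
0 + 1/(1583/145) = 0 + 145/1583 = 145/1583

145/1583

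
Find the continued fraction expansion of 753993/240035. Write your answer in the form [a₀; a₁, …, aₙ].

[3; 7, 12, 46, 1, 59]

753993 = 3·240035 + 33888, so a_0 = 3
240035 = 7·33888 + 2819, so a_1 = 7
33888 = 12·2819 + 60, so a_2 = 12
2819 = 46·60 + 59, so a_3 = 46
60 = 1·59 + 1, so a_4 = 1
59 = 59·1 + 0, so a_5 = 59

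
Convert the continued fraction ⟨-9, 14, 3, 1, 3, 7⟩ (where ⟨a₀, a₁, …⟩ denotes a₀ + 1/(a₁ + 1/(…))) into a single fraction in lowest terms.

-13886/1555

Compute successive convergents:
a_0 = -9: -9/1
a_1 = 14: -125/14
a_2 = 3: -384/43
a_3 = 1: -509/57
a_4 = 3: -1911/214
a_5 = 7: -13886/1555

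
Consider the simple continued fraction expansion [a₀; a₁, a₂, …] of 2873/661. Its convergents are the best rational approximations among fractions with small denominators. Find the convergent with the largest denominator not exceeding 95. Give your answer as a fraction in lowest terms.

a_0 = 4: 4/1  (≤ bound)
a_1 = 2: 9/2  (≤ bound)
a_2 = 1: 13/3  (≤ bound)
a_3 = 7: 100/23  (≤ bound)
a_4 = 1: 113/26  (≤ bound)
a_5 = 4: 552/127  (> 95, stop)

113/26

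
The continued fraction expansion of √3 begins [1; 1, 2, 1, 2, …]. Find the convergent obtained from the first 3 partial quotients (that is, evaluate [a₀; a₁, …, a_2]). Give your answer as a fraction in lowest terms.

Start with 2.
1 + 1/(2/1) = 1 + 1/2 = 3/2
1 + 1/(3/2) = 1 + 2/3 = 5/3

5/3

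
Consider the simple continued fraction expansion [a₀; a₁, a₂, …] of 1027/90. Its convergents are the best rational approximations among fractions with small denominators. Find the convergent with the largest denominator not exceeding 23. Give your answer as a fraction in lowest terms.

a_0 = 11: 11/1  (≤ bound)
a_1 = 2: 23/2  (≤ bound)
a_2 = 2: 57/5  (≤ bound)
a_3 = 3: 194/17  (≤ bound)
a_4 = 5: 1027/90  (> 23, stop)

194/17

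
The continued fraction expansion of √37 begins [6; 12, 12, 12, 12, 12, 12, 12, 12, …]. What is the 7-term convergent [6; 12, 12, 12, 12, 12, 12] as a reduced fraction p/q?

Starting at the tail and folding back:
Start with 12.
12 + 1/(12/1) = 12 + 1/12 = 145/12
12 + 1/(145/12) = 12 + 12/145 = 1752/145
12 + 1/(1752/145) = 12 + 145/1752 = 21169/1752
12 + 1/(21169/1752) = 12 + 1752/21169 = 255780/21169
12 + 1/(255780/21169) = 12 + 21169/255780 = 3090529/255780
6 + 1/(3090529/255780) = 6 + 255780/3090529 = 18798954/3090529

18798954/3090529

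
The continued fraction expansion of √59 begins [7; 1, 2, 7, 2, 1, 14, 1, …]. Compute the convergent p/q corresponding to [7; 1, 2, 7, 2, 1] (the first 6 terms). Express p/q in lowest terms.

Start with 1.
2 + 1/(1/1) = 2 + 1/1 = 3/1
7 + 1/(3/1) = 7 + 1/3 = 22/3
2 + 1/(22/3) = 2 + 3/22 = 47/22
1 + 1/(47/22) = 1 + 22/47 = 69/47
7 + 1/(69/47) = 7 + 47/69 = 530/69

530/69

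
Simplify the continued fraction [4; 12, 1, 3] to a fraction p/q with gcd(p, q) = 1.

Starting at the tail and folding back:
Start with 3.
1 + 1/(3/1) = 1 + 1/3 = 4/3
12 + 1/(4/3) = 12 + 3/4 = 51/4
4 + 1/(51/4) = 4 + 4/51 = 208/51

208/51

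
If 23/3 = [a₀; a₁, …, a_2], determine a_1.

1

Run the Euclidean algorithm, recording each quotient:
⌊23/3⌋ = 7, remainder 2
⌊3/2⌋ = 1, remainder 1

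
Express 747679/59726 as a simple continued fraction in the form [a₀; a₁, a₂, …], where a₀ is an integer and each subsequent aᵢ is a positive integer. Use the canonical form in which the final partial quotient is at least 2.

747679 ÷ 59726 → quotient 12, remainder 30967
59726 ÷ 30967 → quotient 1, remainder 28759
30967 ÷ 28759 → quotient 1, remainder 2208
28759 ÷ 2208 → quotient 13, remainder 55
2208 ÷ 55 → quotient 40, remainder 8
55 ÷ 8 → quotient 6, remainder 7
8 ÷ 7 → quotient 1, remainder 1
7 ÷ 1 → quotient 7, remainder 0

[12; 1, 1, 13, 40, 6, 1, 7]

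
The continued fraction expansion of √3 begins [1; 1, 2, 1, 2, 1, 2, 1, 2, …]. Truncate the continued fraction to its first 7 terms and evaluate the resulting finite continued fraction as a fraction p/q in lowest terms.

71/41

Compute successive convergents:
a_0 = 1: 1/1
a_1 = 1: 2/1
a_2 = 2: 5/3
a_3 = 1: 7/4
a_4 = 2: 19/11
a_5 = 1: 26/15
a_6 = 2: 71/41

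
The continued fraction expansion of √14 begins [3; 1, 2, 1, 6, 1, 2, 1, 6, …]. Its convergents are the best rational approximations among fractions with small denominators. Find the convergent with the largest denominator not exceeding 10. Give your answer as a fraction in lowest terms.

List convergents until the denominator exceeds the bound:
a_0 = 3: 3/1  (≤ bound)
a_1 = 1: 4/1  (≤ bound)
a_2 = 2: 11/3  (≤ bound)
a_3 = 1: 15/4  (≤ bound)
a_4 = 6: 101/27  (> 10, stop)

15/4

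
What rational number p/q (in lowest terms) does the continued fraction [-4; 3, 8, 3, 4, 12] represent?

-15167/4122

a_0 = -4: -4/1
a_1 = 3: -11/3
a_2 = 8: -92/25
a_3 = 3: -287/78
a_4 = 4: -1240/337
a_5 = 12: -15167/4122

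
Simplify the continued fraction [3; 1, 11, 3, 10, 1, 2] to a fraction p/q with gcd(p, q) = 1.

4781/1220

a_0 = 3: 3/1
a_1 = 1: 4/1
a_2 = 11: 47/12
a_3 = 3: 145/37
a_4 = 10: 1497/382
a_5 = 1: 1642/419
a_6 = 2: 4781/1220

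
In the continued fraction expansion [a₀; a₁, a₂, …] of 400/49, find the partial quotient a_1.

6

Repeatedly divide and take the remainder:
400 = 8·49 + 8, so a_0 = 8
49 = 6·8 + 1, so a_1 = 6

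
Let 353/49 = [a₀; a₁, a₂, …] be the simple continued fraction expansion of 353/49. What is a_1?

4

353 = 7·49 + 10, so a_0 = 7
49 = 4·10 + 9, so a_1 = 4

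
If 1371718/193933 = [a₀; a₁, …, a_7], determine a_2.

⌊1371718/193933⌋ = 7, remainder 14187
⌊193933/14187⌋ = 13, remainder 9502
⌊14187/9502⌋ = 1, remainder 4685

1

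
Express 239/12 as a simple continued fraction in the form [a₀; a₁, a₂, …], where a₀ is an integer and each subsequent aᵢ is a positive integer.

[19; 1, 11]

⌊239/12⌋ = 19, remainder 11
⌊12/11⌋ = 1, remainder 1
⌊11/1⌋ = 11, remainder 0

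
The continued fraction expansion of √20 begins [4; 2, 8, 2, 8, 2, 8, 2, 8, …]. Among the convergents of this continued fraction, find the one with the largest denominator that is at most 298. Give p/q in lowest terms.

161/36

List convergents until the denominator exceeds the bound:
a_0 = 4: 4/1  (≤ bound)
a_1 = 2: 9/2  (≤ bound)
a_2 = 8: 76/17  (≤ bound)
a_3 = 2: 161/36  (≤ bound)
a_4 = 8: 1364/305  (> 298, stop)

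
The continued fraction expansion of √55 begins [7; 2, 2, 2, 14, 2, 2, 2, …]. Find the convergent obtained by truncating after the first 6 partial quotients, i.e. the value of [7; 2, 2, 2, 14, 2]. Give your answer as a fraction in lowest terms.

Compute successive convergents:
a_0 = 7: 7/1
a_1 = 2: 15/2
a_2 = 2: 37/5
a_3 = 2: 89/12
a_4 = 14: 1283/173
a_5 = 2: 2655/358

2655/358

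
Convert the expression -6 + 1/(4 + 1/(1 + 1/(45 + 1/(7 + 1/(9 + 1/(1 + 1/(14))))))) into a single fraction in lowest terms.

Compute successive convergents:
a_0 = -6: -6/1
a_1 = 4: -23/4
a_2 = 1: -29/5
a_3 = 45: -1328/229
a_4 = 7: -9325/1608
a_5 = 9: -85253/14701
a_6 = 1: -94578/16309
a_7 = 14: -1409345/243027

-1409345/243027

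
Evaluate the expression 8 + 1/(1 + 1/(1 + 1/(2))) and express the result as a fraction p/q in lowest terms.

43/5

Start with 2.
1 + 1/(2/1) = 1 + 1/2 = 3/2
1 + 1/(3/2) = 1 + 2/3 = 5/3
8 + 1/(5/3) = 8 + 3/5 = 43/5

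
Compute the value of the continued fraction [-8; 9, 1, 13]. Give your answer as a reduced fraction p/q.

-1098/139

a_0 = -8: -8/1
a_1 = 9: -71/9
a_2 = 1: -79/10
a_3 = 13: -1098/139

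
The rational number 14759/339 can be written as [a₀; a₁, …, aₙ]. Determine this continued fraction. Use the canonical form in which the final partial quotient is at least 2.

[43; 1, 1, 6, 3, 1, 1, 3]

14759 = 43·339 + 182, so a_0 = 43
339 = 1·182 + 157, so a_1 = 1
182 = 1·157 + 25, so a_2 = 1
157 = 6·25 + 7, so a_3 = 6
25 = 3·7 + 4, so a_4 = 3
7 = 1·4 + 3, so a_5 = 1
4 = 1·3 + 1, so a_6 = 1
3 = 3·1 + 0, so a_7 = 3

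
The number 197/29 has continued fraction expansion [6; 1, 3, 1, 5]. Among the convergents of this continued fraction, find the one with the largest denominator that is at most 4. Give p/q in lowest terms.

List convergents until the denominator exceeds the bound:
a_0 = 6: 6/1  (≤ bound)
a_1 = 1: 7/1  (≤ bound)
a_2 = 3: 27/4  (≤ bound)
a_3 = 1: 34/5  (> 4, stop)

27/4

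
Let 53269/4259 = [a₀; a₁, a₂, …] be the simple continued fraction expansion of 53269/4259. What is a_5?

3

⌊53269/4259⌋ = 12, remainder 2161
⌊4259/2161⌋ = 1, remainder 2098
⌊2161/2098⌋ = 1, remainder 63
⌊2098/63⌋ = 33, remainder 19
⌊63/19⌋ = 3, remainder 6
⌊19/6⌋ = 3, remainder 1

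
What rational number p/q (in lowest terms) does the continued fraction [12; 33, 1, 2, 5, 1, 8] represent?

a_0 = 12: 12/1
a_1 = 33: 397/33
a_2 = 1: 409/34
a_3 = 2: 1215/101
a_4 = 5: 6484/539
a_5 = 1: 7699/640
a_6 = 8: 68076/5659

68076/5659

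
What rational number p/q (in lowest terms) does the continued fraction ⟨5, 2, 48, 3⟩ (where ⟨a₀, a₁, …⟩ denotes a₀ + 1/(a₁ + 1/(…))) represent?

1610/293

Start with 3.
48 + 1/(3/1) = 48 + 1/3 = 145/3
2 + 1/(145/3) = 2 + 3/145 = 293/145
5 + 1/(293/145) = 5 + 145/293 = 1610/293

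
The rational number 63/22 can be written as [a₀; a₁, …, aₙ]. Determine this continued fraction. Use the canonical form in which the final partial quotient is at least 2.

63 ÷ 22 → quotient 2, remainder 19
22 ÷ 19 → quotient 1, remainder 3
19 ÷ 3 → quotient 6, remainder 1
3 ÷ 1 → quotient 3, remainder 0

[2; 1, 6, 3]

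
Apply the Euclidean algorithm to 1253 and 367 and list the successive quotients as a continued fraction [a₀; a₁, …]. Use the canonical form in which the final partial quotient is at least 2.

Repeatedly divide and take the remainder:
1253 = 3·367 + 152, so a_0 = 3
367 = 2·152 + 63, so a_1 = 2
152 = 2·63 + 26, so a_2 = 2
63 = 2·26 + 11, so a_3 = 2
26 = 2·11 + 4, so a_4 = 2
11 = 2·4 + 3, so a_5 = 2
4 = 1·3 + 1, so a_6 = 1
3 = 3·1 + 0, so a_7 = 3

[3; 2, 2, 2, 2, 2, 1, 3]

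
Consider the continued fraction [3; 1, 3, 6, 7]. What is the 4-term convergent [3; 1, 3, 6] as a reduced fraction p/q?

94/25

Compute successive convergents:
a_0 = 3: 3/1
a_1 = 1: 4/1
a_2 = 3: 15/4
a_3 = 6: 94/25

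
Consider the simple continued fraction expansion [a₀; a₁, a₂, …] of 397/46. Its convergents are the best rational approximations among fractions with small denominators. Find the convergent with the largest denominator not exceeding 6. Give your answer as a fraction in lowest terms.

26/3

a_0 = 8: 8/1  (≤ bound)
a_1 = 1: 9/1  (≤ bound)
a_2 = 1: 17/2  (≤ bound)
a_3 = 1: 26/3  (≤ bound)
a_4 = 2: 69/8  (> 6, stop)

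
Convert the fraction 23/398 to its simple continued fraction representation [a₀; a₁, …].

[0; 17, 3, 3, 2]

Repeatedly divide and take the remainder:
⌊23/398⌋ = 0, remainder 23
⌊398/23⌋ = 17, remainder 7
⌊23/7⌋ = 3, remainder 2
⌊7/2⌋ = 3, remainder 1
⌊2/1⌋ = 2, remainder 0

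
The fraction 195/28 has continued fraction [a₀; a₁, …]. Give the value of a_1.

195 ÷ 28 → quotient 6, remainder 27
28 ÷ 27 → quotient 1, remainder 1

1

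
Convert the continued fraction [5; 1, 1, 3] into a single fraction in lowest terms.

Collapse the nested fraction from the inside out:
Start with 3.
1 + 1/(3/1) = 1 + 1/3 = 4/3
1 + 1/(4/3) = 1 + 3/4 = 7/4
5 + 1/(7/4) = 5 + 4/7 = 39/7

39/7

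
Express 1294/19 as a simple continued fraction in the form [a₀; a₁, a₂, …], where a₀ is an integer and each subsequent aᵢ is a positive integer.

⌊1294/19⌋ = 68, remainder 2
⌊19/2⌋ = 9, remainder 1
⌊2/1⌋ = 2, remainder 0

[68; 9, 2]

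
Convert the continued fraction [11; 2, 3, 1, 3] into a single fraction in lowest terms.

Start with 3.
1 + 1/(3/1) = 1 + 1/3 = 4/3
3 + 1/(4/3) = 3 + 3/4 = 15/4
2 + 1/(15/4) = 2 + 4/15 = 34/15
11 + 1/(34/15) = 11 + 15/34 = 389/34

389/34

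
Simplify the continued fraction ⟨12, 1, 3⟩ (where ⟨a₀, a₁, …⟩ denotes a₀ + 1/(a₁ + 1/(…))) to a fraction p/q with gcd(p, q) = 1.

Start with 3.
1 + 1/(3/1) = 1 + 1/3 = 4/3
12 + 1/(4/3) = 12 + 3/4 = 51/4

51/4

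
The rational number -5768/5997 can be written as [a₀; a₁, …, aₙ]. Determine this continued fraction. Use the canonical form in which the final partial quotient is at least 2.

[-1; 26, 5, 3, 14]

Apply division with remainder until the remainder is 0:
-5768 = -1·5997 + 229, so a_0 = -1
5997 = 26·229 + 43, so a_1 = 26
229 = 5·43 + 14, so a_2 = 5
43 = 3·14 + 1, so a_3 = 3
14 = 14·1 + 0, so a_4 = 14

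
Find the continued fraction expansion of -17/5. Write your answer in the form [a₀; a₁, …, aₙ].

⌊-17/5⌋ = -4, remainder 3
⌊5/3⌋ = 1, remainder 2
⌊3/2⌋ = 1, remainder 1
⌊2/1⌋ = 2, remainder 0

[-4; 1, 1, 2]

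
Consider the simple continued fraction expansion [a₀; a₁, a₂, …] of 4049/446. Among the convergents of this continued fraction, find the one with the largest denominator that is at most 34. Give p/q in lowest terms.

a_0 = 9: 9/1  (≤ bound)
a_1 = 12: 109/12  (≤ bound)
a_2 = 1: 118/13  (≤ bound)
a_3 = 2: 345/38  (> 34, stop)

118/13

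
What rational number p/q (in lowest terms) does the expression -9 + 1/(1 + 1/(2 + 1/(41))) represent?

-1033/124

a_0 = -9: -9/1
a_1 = 1: -8/1
a_2 = 2: -25/3
a_3 = 41: -1033/124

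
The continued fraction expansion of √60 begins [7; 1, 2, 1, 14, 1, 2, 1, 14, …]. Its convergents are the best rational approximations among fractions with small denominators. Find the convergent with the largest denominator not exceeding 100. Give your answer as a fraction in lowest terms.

488/63

List convergents until the denominator exceeds the bound:
a_0 = 7: 7/1  (≤ bound)
a_1 = 1: 8/1  (≤ bound)
a_2 = 2: 23/3  (≤ bound)
a_3 = 1: 31/4  (≤ bound)
a_4 = 14: 457/59  (≤ bound)
a_5 = 1: 488/63  (≤ bound)
a_6 = 2: 1433/185  (> 100, stop)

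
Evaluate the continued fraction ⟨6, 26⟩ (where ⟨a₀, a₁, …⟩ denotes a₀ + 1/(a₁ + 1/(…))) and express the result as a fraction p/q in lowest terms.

Start with 26.
6 + 1/(26/1) = 6 + 1/26 = 157/26

157/26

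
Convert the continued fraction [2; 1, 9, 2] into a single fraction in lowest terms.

61/21

a_0 = 2: 2/1
a_1 = 1: 3/1
a_2 = 9: 29/10
a_3 = 2: 61/21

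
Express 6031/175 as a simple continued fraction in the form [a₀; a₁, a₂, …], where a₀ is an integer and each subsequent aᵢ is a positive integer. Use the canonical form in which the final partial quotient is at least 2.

6031 ÷ 175 → quotient 34, remainder 81
175 ÷ 81 → quotient 2, remainder 13
81 ÷ 13 → quotient 6, remainder 3
13 ÷ 3 → quotient 4, remainder 1
3 ÷ 1 → quotient 3, remainder 0

[34; 2, 6, 4, 3]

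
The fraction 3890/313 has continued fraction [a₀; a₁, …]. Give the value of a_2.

2

Apply division with remainder until the remainder is 0:
3890 = 12·313 + 134, so a_0 = 12
313 = 2·134 + 45, so a_1 = 2
134 = 2·45 + 44, so a_2 = 2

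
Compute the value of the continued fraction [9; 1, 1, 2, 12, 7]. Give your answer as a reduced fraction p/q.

Use the convergent recurrence hₖ = aₖ·hₖ₋₁ + hₖ₋₂ (and likewise for the denominators kₖ):
a_0 = 9: 9/1
a_1 = 1: 10/1
a_2 = 1: 19/2
a_3 = 2: 48/5
a_4 = 12: 595/62
a_5 = 7: 4213/439

4213/439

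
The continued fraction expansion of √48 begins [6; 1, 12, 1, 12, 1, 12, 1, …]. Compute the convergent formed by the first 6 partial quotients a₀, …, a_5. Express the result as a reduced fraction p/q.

Compute successive convergents:
a_0 = 6: 6/1
a_1 = 1: 7/1
a_2 = 12: 90/13
a_3 = 1: 97/14
a_4 = 12: 1254/181
a_5 = 1: 1351/195

1351/195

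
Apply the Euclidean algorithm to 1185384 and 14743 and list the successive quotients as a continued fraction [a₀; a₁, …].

[80; 2, 2, 12, 4, 1, 46]

⌊1185384/14743⌋ = 80, remainder 5944
⌊14743/5944⌋ = 2, remainder 2855
⌊5944/2855⌋ = 2, remainder 234
⌊2855/234⌋ = 12, remainder 47
⌊234/47⌋ = 4, remainder 46
⌊47/46⌋ = 1, remainder 1
⌊46/1⌋ = 46, remainder 0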